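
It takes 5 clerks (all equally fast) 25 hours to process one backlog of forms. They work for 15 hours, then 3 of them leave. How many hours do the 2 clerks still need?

One clerk does 1/125 of the job per hour.
After 15 hours with 5 clerks, 3/5 is done (2/5 left).
With 2 clerks the rate is 2/125, so the rest takes 2/5 ÷ 2/125 = 25 hours.

25 hours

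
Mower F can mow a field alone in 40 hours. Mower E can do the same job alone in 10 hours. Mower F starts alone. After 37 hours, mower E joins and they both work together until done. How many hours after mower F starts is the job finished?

188/5 hours

In the first 37 hours mower F alone does 37/40 of the job, leaving 3/40.
Once everyone is working, combined rate: 1/40 + 1/10 = (1 + 4)/40 = 5/40 = 1/8 per hour.
Remaining 3/40 at 1/8 per hour takes 3/5 hours.
Total from the start = 37 + 3/5 = 188/5 hours.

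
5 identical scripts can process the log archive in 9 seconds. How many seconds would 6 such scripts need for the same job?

Total work is 5·9 = 45 script-seconds.
With 6 scripts: 45/6 = 15/2 seconds.

15/2 seconds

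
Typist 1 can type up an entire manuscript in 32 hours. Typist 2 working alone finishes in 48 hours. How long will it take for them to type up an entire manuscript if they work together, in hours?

With two workers the combined time is the product over the sum: 32·48/(32+48) = 1536/80 = 96/5 hours.

96/5 hours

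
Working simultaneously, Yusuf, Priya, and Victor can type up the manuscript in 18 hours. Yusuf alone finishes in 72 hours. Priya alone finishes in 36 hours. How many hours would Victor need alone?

72 hours

Combined rate is 1/18 per hour.
Known contribution: 1/72 + 1/36 = (1 + 2)/72 = 3/72 = 1/24 per hour.
So Victor's rate is 1/18 − 1/24 = 1/72, meaning 72 hours alone.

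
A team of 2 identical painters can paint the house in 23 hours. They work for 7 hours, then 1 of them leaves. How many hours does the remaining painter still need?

One painter does 1/46 of the job per hour.
After 7 hours with 2 painters, 7/23 is done (16/23 left).
With 1 painter the rate is 1/46, so the rest takes 16/23 ÷ 1/46 = 32 hours.

32 hours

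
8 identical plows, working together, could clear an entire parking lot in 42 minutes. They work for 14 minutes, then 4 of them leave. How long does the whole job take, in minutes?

70 minutes

One plow does 1/336 of the job per minute.
After 14 minutes with 8 plows, 1/3 is done (2/3 left).
With 4 plows the rate is 4/336 = 1/84, so the rest takes 2/3 ÷ 1/84 = 56 minutes.
Total = 14 + 56 = 70 minutes.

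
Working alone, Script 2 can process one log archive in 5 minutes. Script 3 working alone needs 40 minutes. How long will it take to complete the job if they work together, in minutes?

40/9 minutes

With two workers the combined time is the product over the sum: 5·40/(5+40) = 200/45 = 40/9 minutes.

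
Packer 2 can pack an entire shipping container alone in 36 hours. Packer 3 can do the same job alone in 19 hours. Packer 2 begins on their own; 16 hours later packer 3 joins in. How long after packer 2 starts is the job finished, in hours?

252/11 hours

In the first 16 hours packer 2 alone does 16/36 = 4/9 of the job, leaving 5/9.
Once everyone is working, combined rate: 1/36 + 1/19 = (19 + 36)/684 = 55/684 per hour.
Remaining 5/9 at 55/684 per hour takes 76/11 hours.
Total from the start = 16 + 76/11 = 252/11 hours.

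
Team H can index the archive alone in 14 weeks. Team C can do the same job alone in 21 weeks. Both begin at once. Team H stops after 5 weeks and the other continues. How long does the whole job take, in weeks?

27/2 weeks

In the first 5 weeks the combined rate is 5/42, so 25/42 of the job is done, leaving 17/42.
After team H leaves the rate is 1/21 per week; the remaining 17/42 takes 17/2 weeks.
Total = 5 + 17/2 = 27/2 weeks.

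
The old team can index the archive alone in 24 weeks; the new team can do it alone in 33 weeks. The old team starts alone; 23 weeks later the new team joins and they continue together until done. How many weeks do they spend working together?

In 23 weeks the old team does 23/24 of the job, leaving 1/24.
The old team and the new team together work at 19/264 per week, so finishing takes 1/24 ÷ 19/264 = 11/19 weeks.

11/19 weeks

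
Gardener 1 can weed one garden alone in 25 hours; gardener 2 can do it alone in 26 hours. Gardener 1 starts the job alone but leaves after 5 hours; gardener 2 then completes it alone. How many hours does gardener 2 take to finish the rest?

104/5 hours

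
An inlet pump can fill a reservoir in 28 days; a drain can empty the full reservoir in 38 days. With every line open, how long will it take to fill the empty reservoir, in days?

Net rate = 1/28 − 1/38 = (19 − 14)/532 = 5/532 per day.
Filling time = 1 ÷ (5/532) = 532/5 days.

532/5 days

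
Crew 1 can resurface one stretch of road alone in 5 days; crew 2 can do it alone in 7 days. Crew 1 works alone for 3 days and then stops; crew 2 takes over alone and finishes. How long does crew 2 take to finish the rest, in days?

In 3 days crew 1 does 3/5 of the job, leaving 2/5.
Crew 2 works at 1/7 per day, so finishing takes 2/5 ÷ 1/7 = 14/5 days.

14/5 days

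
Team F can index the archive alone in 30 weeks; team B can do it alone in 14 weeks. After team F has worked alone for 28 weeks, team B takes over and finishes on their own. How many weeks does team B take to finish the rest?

14/15 weeks

In 28 weeks team F does 28/30 = 14/15 of the job, leaving 1/15.
Team B works at 1/14 per week, so finishing takes 1/15 ÷ 1/14 = 14/15 weeks.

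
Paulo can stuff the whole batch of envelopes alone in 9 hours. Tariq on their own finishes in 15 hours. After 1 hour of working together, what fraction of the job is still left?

37/45

Combined rate: 1/9 + 1/15 = (5 + 3)/45 = 8/45 per hour.
In 1 hour they complete 1·8/45 = 8/45 of the job.
So 37/45 remains.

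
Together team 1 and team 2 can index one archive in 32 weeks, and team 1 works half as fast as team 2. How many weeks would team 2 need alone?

48 weeks

Let team 2's rate be r; then team 1's rate is (1/2)r, so together (1/2 + 1)r = (3/2)r = 1/32.
Thus r = 1/48 per week.
Team 2 alone: 48 weeks; team 1 alone: 96 weeks.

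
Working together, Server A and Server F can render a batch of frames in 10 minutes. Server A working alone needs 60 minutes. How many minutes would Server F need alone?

Combined rate is 1/10 per minute.
Known contribution: 1/60 per minute.
So Server F's rate is 1/10 − 1/60 = 1/12, meaning 12 minutes alone.

12 minutes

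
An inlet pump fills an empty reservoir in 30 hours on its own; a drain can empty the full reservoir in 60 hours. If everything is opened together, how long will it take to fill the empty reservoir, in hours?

Net rate = 1/30 − 1/60 = (2 − 1)/60 = 1/60 per hour.
Filling time = 1 ÷ (1/60) = 60 hours.

60 hours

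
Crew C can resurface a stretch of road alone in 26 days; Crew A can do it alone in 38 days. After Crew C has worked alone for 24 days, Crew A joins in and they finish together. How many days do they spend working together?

In 24 days Crew C does 24/26 = 12/13 of the job, leaving 1/13.
Crew C and Crew A together work at 16/247 per day, so finishing takes 1/13 ÷ 16/247 = 19/16 days.

19/16 days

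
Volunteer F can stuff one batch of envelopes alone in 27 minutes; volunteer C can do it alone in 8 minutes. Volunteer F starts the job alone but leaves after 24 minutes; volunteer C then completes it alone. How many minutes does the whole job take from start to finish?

224/9 minutes

In 24 minutes volunteer F does 24/27 = 8/9 of the job, leaving 1/9.
Volunteer C works at 1/8 per minute, so finishing takes 1/9 ÷ 1/8 = 8/9 minutes.
Total time = 24 + 8/9 = 224/9 minutes.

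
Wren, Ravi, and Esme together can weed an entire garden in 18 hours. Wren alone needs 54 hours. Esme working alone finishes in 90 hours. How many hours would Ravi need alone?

270/7 hours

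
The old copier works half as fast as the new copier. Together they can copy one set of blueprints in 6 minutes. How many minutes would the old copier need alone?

18 minutes

Let the new copier's rate be r; then the old copier's rate is (1/2)r, so together (1/2 + 1)r = (3/2)r = 1/6.
Thus r = 1/9 per minute.
The new copier alone: 9 minutes; the old copier alone: 18 minutes.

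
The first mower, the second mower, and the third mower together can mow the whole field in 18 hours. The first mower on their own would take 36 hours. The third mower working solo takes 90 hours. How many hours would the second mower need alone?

Combined rate is 1/18 per hour.
Known contribution: 1/36 + 1/90 = (5 + 2)/180 = 7/180 per hour.
So the second mower's rate is 1/18 − 7/180 = 1/60, meaning 60 hours alone.

60 hours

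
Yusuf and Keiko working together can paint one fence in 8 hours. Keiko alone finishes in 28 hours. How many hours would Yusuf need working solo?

56/5 hours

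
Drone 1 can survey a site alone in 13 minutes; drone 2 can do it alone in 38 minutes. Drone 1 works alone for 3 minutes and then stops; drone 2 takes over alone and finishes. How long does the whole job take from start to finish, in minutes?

419/13 minutes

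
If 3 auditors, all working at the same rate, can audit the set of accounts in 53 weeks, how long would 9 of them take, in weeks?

53/3 weeks

Total work is 3·53 = 159 auditor-weeks.
With 9 auditors: 159/9 = 53/3 weeks.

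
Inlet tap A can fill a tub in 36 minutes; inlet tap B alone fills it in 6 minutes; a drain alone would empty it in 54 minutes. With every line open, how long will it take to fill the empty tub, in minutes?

Net rate = 1/36 + 1/6 − 1/54 = (3 + 18 − 2)/108 = 19/108 per minute.
Filling time = 1 ÷ (19/108) = 108/19 minutes.

108/19 minutes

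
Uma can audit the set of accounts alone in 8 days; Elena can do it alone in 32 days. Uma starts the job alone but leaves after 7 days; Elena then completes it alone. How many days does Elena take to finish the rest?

In 7 days Uma does 7/8 of the job, leaving 1/8.
Elena works at 1/32 per day, so finishing takes 1/8 ÷ 1/32 = 4 days.

4 days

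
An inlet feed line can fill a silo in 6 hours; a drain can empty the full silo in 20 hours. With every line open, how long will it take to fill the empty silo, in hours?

Net rate = 1/6 − 1/20 = (10 − 3)/60 = 7/60 per hour.
Filling time = 1 ÷ (7/60) = 60/7 hours.

60/7 hours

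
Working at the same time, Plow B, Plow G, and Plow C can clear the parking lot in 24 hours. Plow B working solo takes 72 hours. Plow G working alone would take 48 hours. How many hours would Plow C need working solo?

144 hours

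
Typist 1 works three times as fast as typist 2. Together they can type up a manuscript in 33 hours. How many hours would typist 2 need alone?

132 hours

Let typist 2's rate be r; then typist 1's rate is 3r, so together (3 + 1)r = 4r = 1/33.
Thus r = 1/132 per hour.
Typist 2 alone: 132 hours; typist 1 alone: 44 hours.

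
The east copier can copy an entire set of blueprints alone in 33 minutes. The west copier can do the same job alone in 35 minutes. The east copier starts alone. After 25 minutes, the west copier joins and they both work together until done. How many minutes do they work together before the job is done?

In the first 25 minutes the east copier alone does 25/33 of the job, leaving 8/33.
Once everyone is working, combined rate: 1/33 + 1/35 = (35 + 33)/1155 = 68/1155 per minute.
Remaining 8/33 at 68/1155 per minute takes 70/17 minutes.

70/17 minutes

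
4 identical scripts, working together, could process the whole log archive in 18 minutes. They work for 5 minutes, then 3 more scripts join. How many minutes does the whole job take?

One script does 1/72 of the job per minute.
After 5 minutes with 4 scripts, 5/18 is done (13/18 left).
With 7 scripts the rate is 7/72, so the rest takes 13/18 ÷ 7/72 = 52/7 minutes.
Total = 5 + 52/7 = 87/7 minutes.

87/7 minutes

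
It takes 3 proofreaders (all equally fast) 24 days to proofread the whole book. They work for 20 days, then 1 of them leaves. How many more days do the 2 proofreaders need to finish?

6 days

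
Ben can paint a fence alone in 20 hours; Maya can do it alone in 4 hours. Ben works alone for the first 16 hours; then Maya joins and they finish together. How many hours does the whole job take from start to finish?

50/3 hours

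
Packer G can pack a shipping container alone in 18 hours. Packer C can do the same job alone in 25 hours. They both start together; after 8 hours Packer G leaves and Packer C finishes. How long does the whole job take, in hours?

125/9 hours

In the first 8 hours the combined rate is 43/450, so 172/225 of the job is done, leaving 53/225.
After Packer G leaves the rate is 1/25 per hour; the remaining 53/225 takes 53/9 hours.
Total = 8 + 53/9 = 125/9 hours.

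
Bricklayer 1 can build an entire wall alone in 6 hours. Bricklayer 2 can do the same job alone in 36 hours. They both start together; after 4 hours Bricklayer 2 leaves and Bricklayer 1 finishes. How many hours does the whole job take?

16/3 hours

In the first 4 hours the combined rate is 7/36, so 7/9 of the job is done, leaving 2/9.
After Bricklayer 2 leaves the rate is 1/6 per hour; the remaining 2/9 takes 4/3 hours.
Total = 4 + 4/3 = 16/3 hours.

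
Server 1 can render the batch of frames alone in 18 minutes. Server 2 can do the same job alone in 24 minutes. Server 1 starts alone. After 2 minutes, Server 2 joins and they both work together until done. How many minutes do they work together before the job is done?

In the first 2 minutes Server 1 alone does 2/18 = 1/9 of the job, leaving 8/9.
Once everyone is working, combined rate: 1/18 + 1/24 = (4 + 3)/72 = 7/72 per minute.
Remaining 8/9 at 7/72 per minute takes 64/7 minutes.

64/7 minutes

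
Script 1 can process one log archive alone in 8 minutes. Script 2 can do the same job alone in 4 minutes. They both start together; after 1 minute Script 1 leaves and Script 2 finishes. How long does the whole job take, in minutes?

In the first 1 minute the combined rate is 3/8, so 3/8 of the job is done, leaving 5/8.
After Script 1 leaves the rate is 1/4 per minute; the remaining 5/8 takes 5/2 minutes.
Total = 1 + 5/2 = 7/2 minutes.

7/2 minutes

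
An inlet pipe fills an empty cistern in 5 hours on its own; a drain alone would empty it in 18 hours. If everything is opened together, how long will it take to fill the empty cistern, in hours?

Net rate = 1/5 − 1/18 = (18 − 5)/90 = 13/90 per hour.
Filling time = 1 ÷ (13/90) = 90/13 hours.

90/13 hours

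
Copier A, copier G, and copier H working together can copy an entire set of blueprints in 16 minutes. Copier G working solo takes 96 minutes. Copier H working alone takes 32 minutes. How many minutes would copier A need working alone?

Combined rate is 1/16 per minute.
Known contribution: 1/96 + 1/32 = (1 + 3)/96 = 4/96 = 1/24 per minute.
So copier A's rate is 1/16 − 1/24 = 1/48, meaning 48 minutes alone.

48 minutes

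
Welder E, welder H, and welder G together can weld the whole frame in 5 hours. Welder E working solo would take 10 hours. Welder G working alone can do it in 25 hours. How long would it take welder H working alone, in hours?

50/3 hours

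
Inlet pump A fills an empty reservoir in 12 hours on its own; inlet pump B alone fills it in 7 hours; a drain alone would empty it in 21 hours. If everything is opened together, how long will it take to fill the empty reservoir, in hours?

28/5 hours

Net rate = 1/12 + 1/7 − 1/21 = (7 + 12 − 4)/84 = 15/84 = 5/28 per hour.
Filling time = 1 ÷ (5/28) = 28/5 hours.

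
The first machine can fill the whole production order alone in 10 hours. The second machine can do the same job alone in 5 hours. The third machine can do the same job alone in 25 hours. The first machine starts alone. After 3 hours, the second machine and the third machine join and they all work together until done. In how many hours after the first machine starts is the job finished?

In the first 3 hours the first machine alone does 3/10 of the job, leaving 7/10.
Once everyone is working, combined rate: 1/10 + 1/5 + 1/25 = (5 + 10 + 2)/50 = 17/50 per hour.
Remaining 7/10 at 17/50 per hour takes 35/17 hours.
Total from the start = 3 + 35/17 = 86/17 hours.

86/17 hours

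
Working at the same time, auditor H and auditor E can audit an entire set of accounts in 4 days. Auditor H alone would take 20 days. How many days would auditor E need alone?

5 days

Combined rate is 1/4 per day.
Known contribution: 1/20 per day.
So auditor E's rate is 1/4 − 1/20 = 1/5, meaning 5 days alone.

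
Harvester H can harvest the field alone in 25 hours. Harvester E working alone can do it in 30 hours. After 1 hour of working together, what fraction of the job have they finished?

11/150

Combined rate: 1/25 + 1/30 = (6 + 5)/150 = 11/150 per hour.
In 1 hour they complete 1·11/150 = 11/150 of the job.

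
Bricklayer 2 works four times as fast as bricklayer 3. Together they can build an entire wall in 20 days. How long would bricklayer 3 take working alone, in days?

Let bricklayer 3's rate be r; then bricklayer 2's rate is 4r, so together (4 + 1)r = 5r = 1/20.
Thus r = 1/100 per day.
Bricklayer 3 alone: 100 days; bricklayer 2 alone: 25 days.

100 days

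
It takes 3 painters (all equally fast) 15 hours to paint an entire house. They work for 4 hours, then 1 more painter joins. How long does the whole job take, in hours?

One painter does 1/45 of the job per hour.
After 4 hours with 3 painters, 4/15 is done (11/15 left).
With 4 painters the rate is 4/45, so the rest takes 11/15 ÷ 4/45 = 33/4 hours.
Total = 4 + 33/4 = 49/4 hours.

49/4 hours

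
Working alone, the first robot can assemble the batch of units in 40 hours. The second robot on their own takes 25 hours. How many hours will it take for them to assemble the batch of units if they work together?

200/13 hours

Combined rate: 1/40 + 1/25 = (5 + 8)/200 = 13/200 per hour.
Time = 1 ÷ (13/200) = 200/13 hours.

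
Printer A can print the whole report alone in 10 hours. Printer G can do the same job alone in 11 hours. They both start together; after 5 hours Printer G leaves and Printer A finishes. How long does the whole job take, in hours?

60/11 hours

In the first 5 hours the combined rate is 21/110, so 21/22 of the job is done, leaving 1/22.
After Printer G leaves the rate is 1/10 per hour; the remaining 1/22 takes 5/11 hours.
Total = 5 + 5/11 = 60/11 hours.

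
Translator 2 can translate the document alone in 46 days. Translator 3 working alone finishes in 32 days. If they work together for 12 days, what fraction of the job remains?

Combined rate: 1/46 + 1/32 = (16 + 23)/736 = 39/736 per day.
In 12 days they complete 12·39/736 = 117/184 of the job.
So 67/184 remains.

67/184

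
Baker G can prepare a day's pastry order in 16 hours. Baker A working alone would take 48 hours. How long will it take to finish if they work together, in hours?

12 hours

With two workers the combined time is the product over the sum: 16·48/(16+48) = 768/64 = 12 hours.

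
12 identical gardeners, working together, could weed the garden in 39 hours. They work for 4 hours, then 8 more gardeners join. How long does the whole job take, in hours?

25 hours

One gardener does 1/468 of the job per hour.
After 4 hours with 12 gardeners, 4/39 is done (35/39 left).
With 20 gardeners the rate is 20/468 = 5/117, so the rest takes 35/39 ÷ 5/117 = 21 hours.
Total = 4 + 21 = 25 hours.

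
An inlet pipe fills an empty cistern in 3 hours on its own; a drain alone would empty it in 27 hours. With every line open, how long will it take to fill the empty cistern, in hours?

Net rate = 1/3 − 1/27 = (9 − 1)/27 = 8/27 per hour.
Filling time = 1 ÷ (8/27) = 27/8 hours.

27/8 hours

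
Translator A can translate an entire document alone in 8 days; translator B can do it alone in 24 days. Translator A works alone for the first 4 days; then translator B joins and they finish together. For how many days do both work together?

In 4 days translator A does 4/8 = 1/2 of the job, leaving 1/2.
Translator A and translator B together work at 1/6 per day, so finishing takes 1/2 ÷ 1/6 = 3 days.

3 days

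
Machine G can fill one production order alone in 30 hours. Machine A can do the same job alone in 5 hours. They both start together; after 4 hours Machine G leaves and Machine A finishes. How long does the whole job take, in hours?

13/3 hours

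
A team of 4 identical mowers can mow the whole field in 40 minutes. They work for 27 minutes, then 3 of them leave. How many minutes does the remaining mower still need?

52 minutes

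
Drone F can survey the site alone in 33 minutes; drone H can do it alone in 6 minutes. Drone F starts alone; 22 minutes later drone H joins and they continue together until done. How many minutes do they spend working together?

In 22 minutes drone F does 22/33 = 2/3 of the job, leaving 1/3.
Drone F and drone H together work at 13/66 per minute, so finishing takes 1/3 ÷ 13/66 = 22/13 minutes.

22/13 minutes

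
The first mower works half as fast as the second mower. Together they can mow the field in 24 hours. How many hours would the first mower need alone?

72 hours

Let the second mower's rate be r; then the first mower's rate is (1/2)r, so together (1/2 + 1)r = (3/2)r = 1/24.
Thus r = 1/36 per hour.
The second mower alone: 36 hours; the first mower alone: 72 hours.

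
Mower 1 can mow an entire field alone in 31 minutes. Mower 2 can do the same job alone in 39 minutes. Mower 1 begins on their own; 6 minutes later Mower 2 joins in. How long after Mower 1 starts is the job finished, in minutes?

In the first 6 minutes Mower 1 alone does 6/31 of the job, leaving 25/31.
Once everyone is working, combined rate: 1/31 + 1/39 = (39 + 31)/1209 = 70/1209 per minute.
Remaining 25/31 at 70/1209 per minute takes 195/14 minutes.
Total from the start = 6 + 195/14 = 279/14 minutes.

279/14 minutes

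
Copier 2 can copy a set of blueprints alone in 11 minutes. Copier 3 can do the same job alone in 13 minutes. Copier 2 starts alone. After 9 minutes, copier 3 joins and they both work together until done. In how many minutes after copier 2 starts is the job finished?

121/12 minutes

In the first 9 minutes copier 2 alone does 9/11 of the job, leaving 2/11.
Once everyone is working, combined rate: 1/11 + 1/13 = (13 + 11)/143 = 24/143 per minute.
Remaining 2/11 at 24/143 per minute takes 13/12 minutes.
Total from the start = 9 + 13/12 = 121/12 minutes.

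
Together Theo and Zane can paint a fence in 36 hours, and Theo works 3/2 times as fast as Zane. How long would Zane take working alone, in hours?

Let Zane's rate be r; then Theo's rate is (3/2)r, so together (3/2 + 1)r = (5/2)r = 1/36.
Thus r = 1/90 per hour.
Zane alone: 90 hours; Theo alone: 60 hours.

90 hours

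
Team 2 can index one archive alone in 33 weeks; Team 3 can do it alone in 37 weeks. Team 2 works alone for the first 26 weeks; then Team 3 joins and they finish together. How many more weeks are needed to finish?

In 26 weeks Team 2 does 26/33 of the job, leaving 7/33.
Team 2 and Team 3 together work at 70/1221 per week, so finishing takes 7/33 ÷ 70/1221 = 37/10 weeks.

37/10 weeks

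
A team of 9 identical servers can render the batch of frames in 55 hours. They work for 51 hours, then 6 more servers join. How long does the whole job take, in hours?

267/5 hours

One server does 1/495 of the job per hour.
After 51 hours with 9 servers, 51/55 is done (4/55 left).
With 15 servers the rate is 15/495 = 1/33, so the rest takes 4/55 ÷ 1/33 = 12/5 hours.
Total = 51 + 12/5 = 267/5 hours.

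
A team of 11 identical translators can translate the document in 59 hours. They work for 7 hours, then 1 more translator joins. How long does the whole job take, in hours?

One translator does 1/649 of the job per hour.
After 7 hours with 11 translators, 7/59 is done (52/59 left).
With 12 translators the rate is 12/649, so the rest takes 52/59 ÷ 12/649 = 143/3 hours.
Total = 7 + 143/3 = 164/3 hours.

164/3 hours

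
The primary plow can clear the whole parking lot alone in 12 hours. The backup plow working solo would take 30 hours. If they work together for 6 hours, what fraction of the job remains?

3/10

Combined rate: 1/12 + 1/30 = (5 + 2)/60 = 7/60 per hour.
In 6 hours they complete 6·7/60 = 7/10 of the job.
So 3/10 remains.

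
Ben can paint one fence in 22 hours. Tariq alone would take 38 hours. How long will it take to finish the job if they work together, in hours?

209/15 hours

With two workers the combined time is the product over the sum: 22·38/(22+38) = 836/60 = 209/15 hours.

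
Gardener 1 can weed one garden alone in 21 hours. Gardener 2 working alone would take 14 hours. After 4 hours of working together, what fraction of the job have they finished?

10/21

Combined rate: 1/21 + 1/14 = (2 + 3)/42 = 5/42 per hour.
In 4 hours they complete 4·5/42 = 10/21 of the job.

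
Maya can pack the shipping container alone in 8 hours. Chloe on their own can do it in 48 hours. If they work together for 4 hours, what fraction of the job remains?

5/12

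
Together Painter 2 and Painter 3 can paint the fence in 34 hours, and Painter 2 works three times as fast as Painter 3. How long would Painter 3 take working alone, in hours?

136 hours

Let Painter 3's rate be r; then Painter 2's rate is 3r, so together (3 + 1)r = 4r = 1/34.
Thus r = 1/136 per hour.
Painter 3 alone: 136 hours; Painter 2 alone: 136/3 hours.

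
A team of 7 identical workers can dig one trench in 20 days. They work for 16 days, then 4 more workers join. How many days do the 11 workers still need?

One worker does 1/140 of the job per day.
After 16 days with 7 workers, 4/5 is done (1/5 left).
With 11 workers the rate is 11/140, so the rest takes 1/5 ÷ 11/140 = 28/11 days.

28/11 days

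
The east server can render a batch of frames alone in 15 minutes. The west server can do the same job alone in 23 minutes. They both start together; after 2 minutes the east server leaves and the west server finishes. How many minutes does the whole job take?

In the first 2 minutes the combined rate is 38/345, so 76/345 of the job is done, leaving 269/345.
After the east server leaves the rate is 1/23 per minute; the remaining 269/345 takes 269/15 minutes.
Total = 2 + 269/15 = 299/15 minutes.

299/15 minutes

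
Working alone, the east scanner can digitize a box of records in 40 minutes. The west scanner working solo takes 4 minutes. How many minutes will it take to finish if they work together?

40/11 minutes

With two workers the combined time is the product over the sum: 40·4/(40+4) = 160/44 = 40/11 minutes.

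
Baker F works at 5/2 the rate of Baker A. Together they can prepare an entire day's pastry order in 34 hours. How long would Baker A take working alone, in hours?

Let Baker A's rate be r; then Baker F's rate is (5/2)r, so together (5/2 + 1)r = (7/2)r = 1/34.
Thus r = 1/119 per hour.
Baker A alone: 119 hours; Baker F alone: 238/5 hours.

119 hours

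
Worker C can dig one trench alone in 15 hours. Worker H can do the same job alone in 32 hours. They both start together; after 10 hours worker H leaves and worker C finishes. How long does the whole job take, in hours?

In the first 10 hours the combined rate is 47/480, so 47/48 of the job is done, leaving 1/48.
After worker H leaves the rate is 1/15 per hour; the remaining 1/48 takes 5/16 hours.
Total = 10 + 5/16 = 165/16 hours.

165/16 hours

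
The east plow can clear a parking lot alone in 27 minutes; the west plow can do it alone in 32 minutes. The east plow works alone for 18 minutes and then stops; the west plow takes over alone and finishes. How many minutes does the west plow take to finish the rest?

32/3 minutes

In 18 minutes the east plow does 18/27 = 2/3 of the job, leaving 1/3.
The west plow works at 1/32 per minute, so finishing takes 1/3 ÷ 1/32 = 32/3 minutes.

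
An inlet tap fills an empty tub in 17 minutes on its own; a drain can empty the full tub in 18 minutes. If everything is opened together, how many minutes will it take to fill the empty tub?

306 minutes

Net rate = 1/17 − 1/18 = (18 − 17)/306 = 1/306 per minute.
Filling time = 1 ÷ (1/306) = 306 minutes.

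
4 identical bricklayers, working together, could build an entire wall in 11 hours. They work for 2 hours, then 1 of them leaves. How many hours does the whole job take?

One bricklayer does 1/44 of the job per hour.
After 2 hours with 4 bricklayers, 2/11 is done (9/11 left).
With 3 bricklayers the rate is 3/44, so the rest takes 9/11 ÷ 3/44 = 12 hours.
Total = 2 + 12 = 14 hours.

14 hours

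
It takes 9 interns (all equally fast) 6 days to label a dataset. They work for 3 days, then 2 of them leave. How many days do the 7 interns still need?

27/7 days

One intern does 1/54 of the job per day.
After 3 days with 9 interns, 1/2 is done (1/2 left).
With 7 interns the rate is 7/54, so the rest takes 1/2 ÷ 7/54 = 27/7 days.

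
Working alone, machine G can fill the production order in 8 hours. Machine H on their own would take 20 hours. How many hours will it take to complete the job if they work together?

40/7 hours

Combined rate: 1/8 + 1/20 = (5 + 2)/40 = 7/40 per hour.
Time = 1 ÷ (7/40) = 40/7 hours.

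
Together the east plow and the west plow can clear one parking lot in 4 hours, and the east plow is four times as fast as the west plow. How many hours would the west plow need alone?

Let the west plow's rate be r; then the east plow's rate is 4r, so together (4 + 1)r = 5r = 1/4.
Thus r = 1/20 per hour.
The west plow alone: 20 hours; the east plow alone: 5 hours.

20 hours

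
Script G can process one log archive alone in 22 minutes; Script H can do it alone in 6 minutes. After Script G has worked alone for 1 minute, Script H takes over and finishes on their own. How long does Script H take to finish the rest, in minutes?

In 1 minute Script G does 1/22 of the job, leaving 21/22.
Script H works at 1/6 per minute, so finishing takes 21/22 ÷ 1/6 = 63/11 minutes.

63/11 minutes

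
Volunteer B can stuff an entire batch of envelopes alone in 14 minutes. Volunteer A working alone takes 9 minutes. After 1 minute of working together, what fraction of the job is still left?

Combined rate: 1/14 + 1/9 = (9 + 14)/126 = 23/126 per minute.
In 1 minute they complete 1·23/126 = 23/126 of the job.
So 103/126 remains.

103/126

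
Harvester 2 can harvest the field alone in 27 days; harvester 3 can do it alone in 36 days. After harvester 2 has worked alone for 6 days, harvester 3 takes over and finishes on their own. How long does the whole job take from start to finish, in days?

In 6 days harvester 2 does 6/27 = 2/9 of the job, leaving 7/9.
Harvester 3 works at 1/36 per day, so finishing takes 7/9 ÷ 1/36 = 28 days.
Total time = 6 + 28 = 34 days.

34 days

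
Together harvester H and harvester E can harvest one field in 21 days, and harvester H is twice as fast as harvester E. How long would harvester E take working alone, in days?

63 days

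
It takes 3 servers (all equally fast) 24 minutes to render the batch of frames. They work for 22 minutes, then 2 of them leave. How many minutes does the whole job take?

One server does 1/72 of the job per minute.
After 22 minutes with 3 servers, 11/12 is done (1/12 left).
With 1 server the rate is 1/72, so the rest takes 1/12 ÷ 1/72 = 6 minutes.
Total = 22 + 6 = 28 minutes.

28 minutes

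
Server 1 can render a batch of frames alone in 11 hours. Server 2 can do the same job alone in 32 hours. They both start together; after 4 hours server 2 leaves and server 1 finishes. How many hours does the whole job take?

In the first 4 hours the combined rate is 43/352, so 43/88 of the job is done, leaving 45/88.
After server 2 leaves the rate is 1/11 per hour; the remaining 45/88 takes 45/8 hours.
Total = 4 + 45/8 = 77/8 hours.

77/8 hours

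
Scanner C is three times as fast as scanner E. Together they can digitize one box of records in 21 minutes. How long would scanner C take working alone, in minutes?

28 minutes

Let scanner E's rate be r; then scanner C's rate is 3r, so together (3 + 1)r = 4r = 1/21.
Thus r = 1/84 per minute.
Scanner E alone: 84 minutes; scanner C alone: 28 minutes.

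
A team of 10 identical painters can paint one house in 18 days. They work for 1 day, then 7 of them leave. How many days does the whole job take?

173/3 days

One painter does 1/180 of the job per day.
After 1 day with 10 painters, 1/18 is done (17/18 left).
With 3 painters the rate is 3/180 = 1/60, so the rest takes 17/18 ÷ 1/60 = 170/3 days.
Total = 1 + 170/3 = 173/3 days.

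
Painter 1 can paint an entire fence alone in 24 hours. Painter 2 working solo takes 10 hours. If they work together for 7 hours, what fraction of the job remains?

Combined rate: 1/24 + 1/10 = (5 + 12)/120 = 17/120 per hour.
In 7 hours they complete 7·17/120 = 119/120 of the job.
So 1/120 remains.

1/120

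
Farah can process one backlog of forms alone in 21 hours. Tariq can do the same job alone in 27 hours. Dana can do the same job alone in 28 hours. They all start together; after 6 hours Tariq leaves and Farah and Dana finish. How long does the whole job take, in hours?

28/3 hours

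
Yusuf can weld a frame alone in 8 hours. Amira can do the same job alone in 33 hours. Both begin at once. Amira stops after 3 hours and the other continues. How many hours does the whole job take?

In the first 3 hours the combined rate is 41/264, so 41/88 of the job is done, leaving 47/88.
After Amira leaves the rate is 1/8 per hour; the remaining 47/88 takes 47/11 hours.
Total = 3 + 47/11 = 80/11 hours.

80/11 hours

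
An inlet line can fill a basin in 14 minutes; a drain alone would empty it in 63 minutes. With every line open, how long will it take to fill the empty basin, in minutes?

Net rate = 1/14 − 1/63 = (9 − 2)/126 = 7/126 = 1/18 per minute.
Filling time = 1 ÷ (1/18) = 18 minutes.

18 minutes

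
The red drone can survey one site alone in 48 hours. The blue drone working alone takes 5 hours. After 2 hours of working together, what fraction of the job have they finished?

53/120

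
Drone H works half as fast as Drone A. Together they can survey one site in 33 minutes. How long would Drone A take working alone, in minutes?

99/2 minutes

Let Drone A's rate be r; then Drone H's rate is (1/2)r, so together (1/2 + 1)r = (3/2)r = 1/33.
Thus r = 2/99 per minute.
Drone A alone: 99/2 minutes; Drone H alone: 99 minutes.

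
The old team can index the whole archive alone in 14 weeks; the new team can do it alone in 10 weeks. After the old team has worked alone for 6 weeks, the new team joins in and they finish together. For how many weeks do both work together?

10/3 weeks

In 6 weeks the old team does 6/14 = 3/7 of the job, leaving 4/7.
The old team and the new team together work at 6/35 per week, so finishing takes 4/7 ÷ 6/35 = 10/3 weeks.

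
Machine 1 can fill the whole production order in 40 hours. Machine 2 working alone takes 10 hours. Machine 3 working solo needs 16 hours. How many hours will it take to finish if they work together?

Combined rate: 1/40 + 1/10 + 1/16 = (2 + 8 + 5)/80 = 15/80 = 3/16 per hour.
Time = 1 ÷ (3/16) = 16/3 hours.

16/3 hours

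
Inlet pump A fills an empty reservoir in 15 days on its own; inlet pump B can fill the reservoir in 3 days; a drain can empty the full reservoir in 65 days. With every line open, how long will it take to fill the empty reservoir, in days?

13/5 days

Net rate = 1/15 + 1/3 − 1/65 = (13 + 65 − 3)/195 = 75/195 = 5/13 per day.
Filling time = 1 ÷ (5/13) = 13/5 days.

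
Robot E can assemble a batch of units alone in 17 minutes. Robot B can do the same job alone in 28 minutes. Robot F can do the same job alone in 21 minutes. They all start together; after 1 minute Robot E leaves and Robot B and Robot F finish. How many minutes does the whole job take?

192/17 minutes

In the first 1 minute the combined rate is 29/204, so 29/204 of the job is done, leaving 175/204.
After Robot E leaves the rate is 1/12 per minute; the remaining 175/204 takes 175/17 minutes.
Total = 1 + 175/17 = 192/17 minutes.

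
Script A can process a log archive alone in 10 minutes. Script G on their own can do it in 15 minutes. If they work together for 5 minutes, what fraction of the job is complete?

Combined rate: 1/10 + 1/15 = (3 + 2)/30 = 5/30 = 1/6 per minute.
In 5 minutes they complete 5·1/6 = 5/6 of the job.

5/6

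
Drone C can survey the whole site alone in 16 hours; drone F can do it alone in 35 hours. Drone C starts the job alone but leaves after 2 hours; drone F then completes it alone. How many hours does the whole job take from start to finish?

261/8 hours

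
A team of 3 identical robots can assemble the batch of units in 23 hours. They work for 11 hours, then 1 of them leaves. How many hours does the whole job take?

One robot does 1/69 of the job per hour.
After 11 hours with 3 robots, 11/23 is done (12/23 left).
With 2 robots the rate is 2/69, so the rest takes 12/23 ÷ 2/69 = 18 hours.
Total = 11 + 18 = 29 hours.

29 hours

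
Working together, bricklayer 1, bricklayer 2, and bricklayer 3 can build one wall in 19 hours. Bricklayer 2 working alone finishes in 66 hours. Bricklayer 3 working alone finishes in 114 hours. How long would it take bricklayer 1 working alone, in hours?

Combined rate is 1/19 per hour.
Known contribution: 1/66 + 1/114 = (19 + 11)/1254 = 30/1254 = 5/209 per hour.
So bricklayer 1's rate is 1/19 − 5/209 = 6/209, meaning 209/6 hours alone.

209/6 hours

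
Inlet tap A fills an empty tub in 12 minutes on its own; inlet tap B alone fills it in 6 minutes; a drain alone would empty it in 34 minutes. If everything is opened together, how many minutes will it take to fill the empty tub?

Net rate = 1/12 + 1/6 − 1/34 = (17 + 34 − 6)/204 = 45/204 = 15/68 per minute.
Filling time = 1 ÷ (15/68) = 68/15 minutes.

68/15 minutes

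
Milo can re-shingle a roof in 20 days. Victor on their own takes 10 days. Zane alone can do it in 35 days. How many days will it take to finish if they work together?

Combined rate: 1/20 + 1/10 + 1/35 = (7 + 14 + 4)/140 = 25/140 = 5/28 per day.
Time = 1 ÷ (5/28) = 28/5 days.

28/5 days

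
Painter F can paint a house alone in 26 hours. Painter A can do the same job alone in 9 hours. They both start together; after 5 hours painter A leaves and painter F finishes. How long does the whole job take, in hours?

In the first 5 hours the combined rate is 35/234, so 175/234 of the job is done, leaving 59/234.
After painter A leaves the rate is 1/26 per hour; the remaining 59/234 takes 59/9 hours.
Total = 5 + 59/9 = 104/9 hours.

104/9 hours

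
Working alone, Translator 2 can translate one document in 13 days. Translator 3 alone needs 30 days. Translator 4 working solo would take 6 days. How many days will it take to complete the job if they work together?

65/18 days

Combined rate: 1/13 + 1/30 + 1/6 = (30 + 13 + 65)/390 = 108/390 = 18/65 per day.
Time = 1 ÷ (18/65) = 65/18 days.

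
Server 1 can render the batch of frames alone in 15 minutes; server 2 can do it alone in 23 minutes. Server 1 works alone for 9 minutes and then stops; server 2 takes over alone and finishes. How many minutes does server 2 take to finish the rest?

46/5 minutes

In 9 minutes server 1 does 9/15 = 3/5 of the job, leaving 2/5.
Server 2 works at 1/23 per minute, so finishing takes 2/5 ÷ 1/23 = 46/5 minutes.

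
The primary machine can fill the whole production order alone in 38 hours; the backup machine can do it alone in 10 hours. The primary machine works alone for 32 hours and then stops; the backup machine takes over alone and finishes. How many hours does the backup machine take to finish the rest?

In 32 hours the primary machine does 32/38 = 16/19 of the job, leaving 3/19.
The backup machine works at 1/10 per hour, so finishing takes 3/19 ÷ 1/10 = 30/19 hours.

30/19 hours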